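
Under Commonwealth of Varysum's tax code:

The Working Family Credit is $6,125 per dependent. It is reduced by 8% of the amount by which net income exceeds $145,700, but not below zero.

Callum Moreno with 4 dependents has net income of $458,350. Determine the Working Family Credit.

$0

Working Family Credit: base = 4 × $6,125 = $24,500. 8% of the $312,650 excess over $145,700 is $25,012 ≥ base, so the credit is $0.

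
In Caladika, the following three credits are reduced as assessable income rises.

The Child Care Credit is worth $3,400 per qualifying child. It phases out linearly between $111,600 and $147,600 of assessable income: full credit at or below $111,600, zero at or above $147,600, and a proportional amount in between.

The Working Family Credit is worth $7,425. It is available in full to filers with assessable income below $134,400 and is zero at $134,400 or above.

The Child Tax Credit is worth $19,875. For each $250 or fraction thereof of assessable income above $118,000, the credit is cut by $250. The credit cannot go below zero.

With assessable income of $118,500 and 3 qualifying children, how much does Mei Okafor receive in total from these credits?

Child Care Credit: base = 3 × $3,400 = $10,200. $118,500 is $6,900 into a $36,000 phase-out range, leaving 29,100/36,000 of the credit: $10,200 × 29,100/36,000 = $8,245.
Working Family Credit: $118,500 is below the $134,400 cutoff, so the full $7,425 applies.
Child Tax Credit: income exceeds $118,000 by $500, which is 2 full-or-partial $250 increments; reduction = 2 × $250 = $500, leaving $19,375.
Total: $8,245 + $7,425 + $19,375 = $35,045.

$35,045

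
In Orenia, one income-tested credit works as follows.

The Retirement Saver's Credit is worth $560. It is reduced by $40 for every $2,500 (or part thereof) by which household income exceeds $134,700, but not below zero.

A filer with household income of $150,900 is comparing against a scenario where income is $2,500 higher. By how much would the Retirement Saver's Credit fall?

$40

At $150,900 — income exceeds $134,700 by $16,200, which is 7 full-or-partial $2,500 increments; reduction = 7 × $40 = $280, leaving $280.
At $153,400 — income exceeds $134,700 by $18,700, which is 8 full-or-partial $2,500 increments; reduction = 8 × $40 = $320, leaving $240.
Lost: $280 − $240 = $40.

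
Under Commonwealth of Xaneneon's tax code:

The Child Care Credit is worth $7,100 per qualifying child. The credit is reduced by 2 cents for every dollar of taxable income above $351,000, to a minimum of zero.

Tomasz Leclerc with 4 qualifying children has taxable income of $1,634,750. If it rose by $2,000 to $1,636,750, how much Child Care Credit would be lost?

$40

At $1,634,750 — base = 4 × $7,100 = $28,400. 2% of the $1,283,750 excess over $351,000 is $25,675; credit = $28,400 − $25,675 = $2,725.
At $1,636,750 — base = 4 × $7,100 = $28,400. 2% of the $1,285,750 excess over $351,000 is $25,715; credit = $28,400 − $25,715 = $2,685.
Lost: $2,725 − $2,685 = $40.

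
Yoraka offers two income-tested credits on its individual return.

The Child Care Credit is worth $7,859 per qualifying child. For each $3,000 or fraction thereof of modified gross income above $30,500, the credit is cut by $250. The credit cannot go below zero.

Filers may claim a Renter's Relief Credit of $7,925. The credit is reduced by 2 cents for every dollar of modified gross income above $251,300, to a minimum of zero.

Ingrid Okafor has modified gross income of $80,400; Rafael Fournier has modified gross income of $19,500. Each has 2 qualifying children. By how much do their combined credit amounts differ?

Ingrid ($80,400): Child Care Credit: base = 2 × $7,859 = $15,718. income exceeds $30,500 by $49,900, which is 17 full-or-partial $3,000 increments; reduction = 17 × $250 = $4,250, leaving $11,468. Renter's Relief Credit: $80,400 is at or below the $251,300 threshold, so the full $7,925 applies. total $11,468 + $7,925 = $19,393
Rafael ($19,500): Child Care Credit: base = 2 × $7,859 = $15,718. $19,500 is at or below the $30,500 threshold, so the full $15,718 applies. Renter's Relief Credit: $19,500 is at or below the $251,300 threshold, so the full $7,925 applies. total $15,718 + $7,925 = $23,643
Difference: |$19,393 − $23,643| = $4,250.

$4,250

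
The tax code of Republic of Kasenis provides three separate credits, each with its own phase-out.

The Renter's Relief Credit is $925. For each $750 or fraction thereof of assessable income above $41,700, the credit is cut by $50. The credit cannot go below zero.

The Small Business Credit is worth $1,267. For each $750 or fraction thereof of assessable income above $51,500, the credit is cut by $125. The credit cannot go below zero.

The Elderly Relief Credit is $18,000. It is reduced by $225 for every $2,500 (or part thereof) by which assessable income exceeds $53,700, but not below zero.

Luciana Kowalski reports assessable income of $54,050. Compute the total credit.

Renter's Relief Credit: income exceeds $41,700 by $12,350, which is 17 full-or-partial $750 increments; reduction = 17 × $50 = $850, leaving $75.
Small Business Credit: income exceeds $51,500 by $2,550, which is 4 full-or-partial $750 increments; reduction = 4 × $125 = $500, leaving $767.
Elderly Relief Credit: income exceeds $53,700 by $350, which is 1 full-or-partial $2,500 increment; reduction = 1 × $225 = $225, leaving $17,775.
Total: $75 + $767 + $17,775 = $18,617.

$18,617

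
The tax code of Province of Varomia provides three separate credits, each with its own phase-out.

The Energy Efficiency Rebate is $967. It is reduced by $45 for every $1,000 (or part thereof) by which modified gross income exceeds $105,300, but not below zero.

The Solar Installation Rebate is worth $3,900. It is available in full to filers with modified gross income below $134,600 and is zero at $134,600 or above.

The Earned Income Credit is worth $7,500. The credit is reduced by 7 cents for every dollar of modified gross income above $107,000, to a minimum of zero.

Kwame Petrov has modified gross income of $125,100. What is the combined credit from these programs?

$10,200

Energy Efficiency Rebate: income exceeds $105,300 by $19,800, which is 20 full-or-partial $1,000 increments; reduction = 20 × $45 = $900, leaving $67.
Solar Installation Rebate: $125,100 is below the $134,600 cutoff, so the full $3,900 applies.
Earned Income Credit: 7% of the $18,100 excess over $107,000 is $1,267; credit = $7,500 − $1,267 = $6,233.
Total: $67 + $3,900 + $6,233 = $10,200.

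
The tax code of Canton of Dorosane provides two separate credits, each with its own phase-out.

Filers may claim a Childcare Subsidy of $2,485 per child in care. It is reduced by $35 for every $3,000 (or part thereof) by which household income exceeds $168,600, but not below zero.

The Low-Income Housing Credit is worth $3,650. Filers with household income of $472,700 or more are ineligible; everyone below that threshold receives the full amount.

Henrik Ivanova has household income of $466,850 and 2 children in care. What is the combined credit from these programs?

$5,120

Childcare Subsidy: base = 2 × $2,485 = $4,970. income exceeds $168,600 by $298,250, which is 100 full-or-partial $3,000 increments; reduction = 100 × $35 = $3,500, leaving $1,470.
Low-Income Housing Credit: $466,850 is below the $472,700 cutoff, so the full $3,650 applies.
Total: $1,470 + $3,650 = $5,120.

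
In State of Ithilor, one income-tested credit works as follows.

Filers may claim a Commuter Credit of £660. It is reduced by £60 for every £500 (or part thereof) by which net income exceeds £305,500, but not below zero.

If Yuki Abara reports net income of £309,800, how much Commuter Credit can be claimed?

£120

Commuter Credit: income exceeds £305,500 by £4,300, which is 9 full-or-partial £500 increments; reduction = 9 × £60 = £540, leaving £120.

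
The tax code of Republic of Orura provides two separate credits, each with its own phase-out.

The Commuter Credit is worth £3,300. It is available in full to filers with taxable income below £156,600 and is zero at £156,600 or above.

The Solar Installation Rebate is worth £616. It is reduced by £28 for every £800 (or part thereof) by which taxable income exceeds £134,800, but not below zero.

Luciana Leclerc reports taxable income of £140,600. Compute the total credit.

Commuter Credit: £140,600 is below the £156,600 cutoff, so the full £3,300 applies.
Solar Installation Rebate: income exceeds £134,800 by £5,800, which is 8 full-or-partial £800 increments; reduction = 8 × £28 = £224, leaving £392.
Total: £3,300 + £392 = £3,692.

£3,692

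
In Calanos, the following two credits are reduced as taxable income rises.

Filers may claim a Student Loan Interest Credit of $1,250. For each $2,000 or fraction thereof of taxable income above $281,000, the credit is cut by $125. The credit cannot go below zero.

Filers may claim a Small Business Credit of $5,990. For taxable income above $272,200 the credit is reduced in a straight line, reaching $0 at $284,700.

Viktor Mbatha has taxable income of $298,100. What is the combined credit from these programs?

Student Loan Interest Credit: income exceeds $281,000 by $17,100, which is 9 full-or-partial $2,000 increments; reduction = 9 × $125 = $1,125, leaving $125.
Small Business Credit: $298,100 is at or above $284,700, so the credit is $0.
Total: $125 + $0 = $125.

$125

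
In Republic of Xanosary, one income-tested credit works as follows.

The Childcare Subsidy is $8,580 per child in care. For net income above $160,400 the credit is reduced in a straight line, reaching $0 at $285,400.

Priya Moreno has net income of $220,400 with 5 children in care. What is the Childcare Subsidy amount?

$22,308

Childcare Subsidy: base = 5 × $8,580 = $42,900. $220,400 is $60,000 into a $125,000 phase-out range, leaving 65,000/125,000 of the credit: $42,900 × 65,000/125,000 = $22,308.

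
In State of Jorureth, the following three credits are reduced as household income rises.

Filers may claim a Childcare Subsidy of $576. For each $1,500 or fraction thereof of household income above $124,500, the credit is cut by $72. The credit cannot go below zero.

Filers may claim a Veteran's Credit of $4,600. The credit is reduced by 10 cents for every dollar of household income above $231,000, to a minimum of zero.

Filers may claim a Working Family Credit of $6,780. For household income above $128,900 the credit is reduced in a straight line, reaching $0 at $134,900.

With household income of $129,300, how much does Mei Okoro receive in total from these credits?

Childcare Subsidy: income exceeds $124,500 by $4,800, which is 4 full-or-partial $1,500 increments; reduction = 4 × $72 = $288, leaving $288.
Veteran's Credit: $129,300 is at or below the $231,000 threshold, so the full $4,600 applies.
Working Family Credit: $129,300 is $400 into a $6,000 phase-out range, leaving 5,600/6,000 of the credit: $6,780 × 5,600/6,000 = $6,328.
Total: $288 + $4,600 + $6,328 = $11,216.

$11,216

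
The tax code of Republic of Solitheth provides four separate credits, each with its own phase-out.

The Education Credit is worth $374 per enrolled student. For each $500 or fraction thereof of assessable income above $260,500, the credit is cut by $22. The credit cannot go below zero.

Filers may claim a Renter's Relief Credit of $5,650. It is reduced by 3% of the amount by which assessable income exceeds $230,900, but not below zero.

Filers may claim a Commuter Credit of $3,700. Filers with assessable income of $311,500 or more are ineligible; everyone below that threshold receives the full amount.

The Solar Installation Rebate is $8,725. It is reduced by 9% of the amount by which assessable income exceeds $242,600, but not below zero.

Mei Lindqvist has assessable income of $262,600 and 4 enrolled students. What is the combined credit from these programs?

$16,710

Education Credit: base = 4 × $374 = $1,496. income exceeds $260,500 by $2,100, which is 5 full-or-partial $500 increments; reduction = 5 × $22 = $110, leaving $1,386.
Renter's Relief Credit: 3% of the $31,700 excess over $230,900 is $951; credit = $5,650 − $951 = $4,699.
Commuter Credit: $262,600 is below the $311,500 cutoff, so the full $3,700 applies.
Solar Installation Rebate: 9% of the $20,000 excess over $242,600 is $1,800; credit = $8,725 − $1,800 = $6,925.
Total: $1,386 + $4,699 + $3,700 + $6,925 = $16,710.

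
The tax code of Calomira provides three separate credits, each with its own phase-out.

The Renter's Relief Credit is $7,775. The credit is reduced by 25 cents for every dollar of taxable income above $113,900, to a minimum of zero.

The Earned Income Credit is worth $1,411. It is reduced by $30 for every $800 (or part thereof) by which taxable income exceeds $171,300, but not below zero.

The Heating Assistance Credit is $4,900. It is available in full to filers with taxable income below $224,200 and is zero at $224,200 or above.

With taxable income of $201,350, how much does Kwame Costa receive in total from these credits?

Renter's Relief Credit: 25% of the $87,450 excess over $113,900 is $21,862.50 ≥ base, so the credit is $0.
Earned Income Credit: income exceeds $171,300 by $30,050, which is 38 full-or-partial $800 increments; reduction = 38 × $30 = $1,140, leaving $271.
Heating Assistance Credit: $201,350 is below the $224,200 cutoff, so the full $4,900 applies.
Total: $0 + $271 + $4,900 = $5,171.

$5,171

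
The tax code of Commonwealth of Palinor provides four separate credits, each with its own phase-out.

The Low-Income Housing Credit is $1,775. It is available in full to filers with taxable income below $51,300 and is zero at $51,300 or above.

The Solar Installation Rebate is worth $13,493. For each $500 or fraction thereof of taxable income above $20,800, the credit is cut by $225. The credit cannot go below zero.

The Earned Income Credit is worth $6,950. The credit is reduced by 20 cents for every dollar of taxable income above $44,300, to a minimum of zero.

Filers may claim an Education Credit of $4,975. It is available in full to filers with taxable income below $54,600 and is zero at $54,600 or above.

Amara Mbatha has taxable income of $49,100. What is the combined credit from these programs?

$13,408

Low-Income Housing Credit: $49,100 is below the $51,300 cutoff, so the full $1,775 applies.
Solar Installation Rebate: income exceeds $20,800 by $28,300, which is 57 full-or-partial $500 increments; reduction = 57 × $225 = $12,825, leaving $668.
Earned Income Credit: 20% of the $4,800 excess over $44,300 is $960; credit = $6,950 − $960 = $5,990.
Education Credit: $49,100 is below the $54,600 cutoff, so the full $4,975 applies.
Total: $1,775 + $668 + $5,990 + $4,975 = $13,408.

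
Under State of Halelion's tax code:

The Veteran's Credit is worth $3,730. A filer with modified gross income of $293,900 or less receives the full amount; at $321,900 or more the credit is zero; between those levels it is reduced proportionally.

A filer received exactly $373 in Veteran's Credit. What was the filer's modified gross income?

$373 is 373/3,730 of the full $3,730, so 3,357/3,730 of the $28,000 range has been used: income = $293,900 + $28,000 × 3,357/3,730 = $319,100.

$319,100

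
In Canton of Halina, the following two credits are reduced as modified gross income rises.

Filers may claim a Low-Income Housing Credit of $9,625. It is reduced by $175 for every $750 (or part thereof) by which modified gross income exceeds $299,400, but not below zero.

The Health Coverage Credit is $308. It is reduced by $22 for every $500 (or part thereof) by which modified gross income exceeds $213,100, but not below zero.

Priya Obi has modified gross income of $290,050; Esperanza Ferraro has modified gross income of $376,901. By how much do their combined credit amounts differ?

Priya ($290,050): Low-Income Housing Credit: $290,050 is at or below the $299,400 threshold, so the full $9,625 applies. Health Coverage Credit: income exceeds $213,100 by $76,950 → 154 increments × $22 = $3,388 ≥ base, so the credit is $0. total $9,625 + $0 = $9,625
Esperanza ($376,901): Low-Income Housing Credit: income exceeds $299,400 by $77,501 → 104 increments × $175 = $18,200 ≥ base, so the credit is $0. Health Coverage Credit: income exceeds $213,100 by $163,801 → 328 increments × $22 = $7,216 ≥ base, so the credit is $0. total $0 + $0 = $0
Difference: |$9,625 − $0| = $9,625.

$9,625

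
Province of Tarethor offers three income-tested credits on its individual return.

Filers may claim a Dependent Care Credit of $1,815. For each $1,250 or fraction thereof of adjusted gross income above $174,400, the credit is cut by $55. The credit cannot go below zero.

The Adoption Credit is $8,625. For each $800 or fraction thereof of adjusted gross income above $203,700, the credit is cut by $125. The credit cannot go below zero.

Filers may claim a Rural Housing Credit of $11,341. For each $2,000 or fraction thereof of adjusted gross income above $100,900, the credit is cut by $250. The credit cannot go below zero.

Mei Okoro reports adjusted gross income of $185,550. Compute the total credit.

Dependent Care Credit: income exceeds $174,400 by $11,150, which is 9 full-or-partial $1,250 increments; reduction = 9 × $55 = $495, leaving $1,320.
Adoption Credit: $185,550 is at or below the $203,700 threshold, so the full $8,625 applies.
Rural Housing Credit: income exceeds $100,900 by $84,650, which is 43 full-or-partial $2,000 increments; reduction = 43 × $250 = $10,750, leaving $591.
Total: $1,320 + $8,625 + $591 = $10,536.

$10,536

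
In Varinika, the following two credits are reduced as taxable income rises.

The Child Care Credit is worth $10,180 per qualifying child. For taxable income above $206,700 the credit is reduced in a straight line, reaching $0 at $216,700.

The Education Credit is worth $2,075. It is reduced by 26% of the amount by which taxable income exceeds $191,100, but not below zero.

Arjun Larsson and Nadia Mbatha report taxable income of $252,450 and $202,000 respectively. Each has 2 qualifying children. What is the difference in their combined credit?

Arjun ($252,450): Child Care Credit: base = 2 × $10,180 = $20,360. $252,450 is at or above $216,700, so the credit is $0. Education Credit: 26% of the $61,350 excess over $191,100 is $15,951 ≥ base, so the credit is $0. total $0 + $0 = $0
Nadia ($202,000): Child Care Credit: base = 2 × $10,180 = $20,360. $202,000 is at or below the $206,700 threshold, so the full $20,360 applies. Education Credit: 26% of the $10,900 excess over $191,100 is $2,834 ≥ base, so the credit is $0. total $20,360 + $0 = $20,360
Difference: |$0 − $20,360| = $20,360.

$20,360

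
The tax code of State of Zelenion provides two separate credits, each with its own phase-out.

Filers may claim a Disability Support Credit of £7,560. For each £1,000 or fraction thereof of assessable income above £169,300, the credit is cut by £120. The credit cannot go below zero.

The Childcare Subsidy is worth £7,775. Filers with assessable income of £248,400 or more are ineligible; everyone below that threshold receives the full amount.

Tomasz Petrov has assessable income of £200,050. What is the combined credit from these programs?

£11,615

Disability Support Credit: income exceeds £169,300 by £30,750, which is 31 full-or-partial £1,000 increments; reduction = 31 × £120 = £3,720, leaving £3,840.
Childcare Subsidy: £200,050 is below the £248,400 cutoff, so the full £7,775 applies.
Total: £3,840 + £7,775 = £11,615.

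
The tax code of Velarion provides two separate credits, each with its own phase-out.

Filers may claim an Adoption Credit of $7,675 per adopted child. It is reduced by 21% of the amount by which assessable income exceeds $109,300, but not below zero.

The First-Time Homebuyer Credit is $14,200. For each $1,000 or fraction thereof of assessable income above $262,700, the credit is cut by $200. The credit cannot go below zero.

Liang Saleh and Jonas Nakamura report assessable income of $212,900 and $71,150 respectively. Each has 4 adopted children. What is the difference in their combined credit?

Liang ($212,900): Adoption Credit: base = 4 × $7,675 = $30,700. 21% of the $103,600 excess over $109,300 is $21,756; credit = $30,700 − $21,756 = $8,944. First-Time Homebuyer Credit: $212,900 is at or below the $262,700 threshold, so the full $14,200 applies. total $8,944 + $14,200 = $23,144
Jonas ($71,150): Adoption Credit: base = 4 × $7,675 = $30,700. $71,150 is at or below the $109,300 threshold, so the full $30,700 applies. First-Time Homebuyer Credit: $71,150 is at or below the $262,700 threshold, so the full $14,200 applies. total $30,700 + $14,200 = $44,900
Difference: |$23,144 − $44,900| = $21,756.

$21,756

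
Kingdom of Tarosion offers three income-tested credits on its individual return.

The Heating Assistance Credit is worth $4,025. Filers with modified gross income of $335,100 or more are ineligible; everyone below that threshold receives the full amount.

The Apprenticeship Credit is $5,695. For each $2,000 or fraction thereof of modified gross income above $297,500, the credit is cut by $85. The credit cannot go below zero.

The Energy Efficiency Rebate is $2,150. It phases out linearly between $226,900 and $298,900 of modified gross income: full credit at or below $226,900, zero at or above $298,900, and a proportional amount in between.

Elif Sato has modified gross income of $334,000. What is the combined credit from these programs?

$8,105

Heating Assistance Credit: $334,000 is below the $335,100 cutoff, so the full $4,025 applies.
Apprenticeship Credit: income exceeds $297,500 by $36,500, which is 19 full-or-partial $2,000 increments; reduction = 19 × $85 = $1,615, leaving $4,080.
Energy Efficiency Rebate: $334,000 is at or above $298,900, so the credit is $0.
Total: $4,025 + $4,080 + $0 = $8,105.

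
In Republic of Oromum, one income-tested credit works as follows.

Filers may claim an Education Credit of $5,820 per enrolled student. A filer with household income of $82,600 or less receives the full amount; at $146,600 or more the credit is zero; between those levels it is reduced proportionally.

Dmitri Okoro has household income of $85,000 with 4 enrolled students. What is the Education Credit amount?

Education Credit: base = 4 × $5,820 = $23,280. $85,000 is $2,400 into a $64,000 phase-out range, leaving 61,600/64,000 of the credit: $23,280 × 61,600/64,000 = $22,407.

$22,407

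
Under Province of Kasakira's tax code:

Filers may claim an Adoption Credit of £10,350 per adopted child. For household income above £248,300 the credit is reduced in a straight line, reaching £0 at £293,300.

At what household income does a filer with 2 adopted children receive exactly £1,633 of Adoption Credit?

£289,750

Full credit = 2 × £10,350 = £20,700.
£1,633 is 1,633/20,700 of the full £20,700, so 19,067/20,700 of the £45,000 range has been used: income = £248,300 + £45,000 × 19,067/20,700 = £289,750.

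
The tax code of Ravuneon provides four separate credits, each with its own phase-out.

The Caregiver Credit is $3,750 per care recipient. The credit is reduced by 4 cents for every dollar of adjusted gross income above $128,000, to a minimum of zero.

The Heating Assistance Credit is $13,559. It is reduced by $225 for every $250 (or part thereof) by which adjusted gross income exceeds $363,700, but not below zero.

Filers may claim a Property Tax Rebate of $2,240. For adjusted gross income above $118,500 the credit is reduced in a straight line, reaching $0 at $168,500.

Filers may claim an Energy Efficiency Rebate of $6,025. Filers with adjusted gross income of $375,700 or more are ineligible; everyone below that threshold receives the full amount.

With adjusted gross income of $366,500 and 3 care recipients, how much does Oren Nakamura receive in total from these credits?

$18,594

Caregiver Credit: base = 3 × $3,750 = $11,250. 4% of the $238,500 excess over $128,000 is $9,540; credit = $11,250 − $9,540 = $1,710.
Heating Assistance Credit: income exceeds $363,700 by $2,800, which is 12 full-or-partial $250 increments; reduction = 12 × $225 = $2,700, leaving $10,859.
Property Tax Rebate: $366,500 is at or above $168,500, so the credit is $0.
Energy Efficiency Rebate: $366,500 is below the $375,700 cutoff, so the full $6,025 applies.
Total: $1,710 + $10,859 + $0 + $6,025 = $18,594.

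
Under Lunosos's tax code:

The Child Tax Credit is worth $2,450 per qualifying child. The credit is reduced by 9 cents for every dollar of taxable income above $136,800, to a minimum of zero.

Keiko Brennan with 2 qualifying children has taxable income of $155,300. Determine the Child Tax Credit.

Child Tax Credit: base = 2 × $2,450 = $4,900. 9% of the $18,500 excess over $136,800 is $1,665; credit = $4,900 − $1,665 = $3,235.

$3,235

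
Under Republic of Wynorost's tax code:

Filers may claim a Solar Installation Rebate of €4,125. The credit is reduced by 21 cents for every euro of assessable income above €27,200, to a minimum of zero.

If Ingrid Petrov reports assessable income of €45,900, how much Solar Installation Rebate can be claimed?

€198

Solar Installation Rebate: 21% of the €18,700 excess over €27,200 is €3,927; credit = €4,125 − €3,927 = €198.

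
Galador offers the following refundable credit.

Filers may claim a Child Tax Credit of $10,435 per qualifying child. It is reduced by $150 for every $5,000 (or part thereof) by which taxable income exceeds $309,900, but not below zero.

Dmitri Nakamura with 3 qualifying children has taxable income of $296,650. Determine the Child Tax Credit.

$31,305

Child Tax Credit: base = 3 × $10,435 = $31,305. $296,650 is at or below the $309,900 threshold, so the full $31,305 applies.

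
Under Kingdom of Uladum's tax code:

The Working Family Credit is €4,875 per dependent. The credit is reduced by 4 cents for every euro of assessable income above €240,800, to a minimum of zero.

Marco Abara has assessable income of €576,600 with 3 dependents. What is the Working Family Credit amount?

Working Family Credit: base = 3 × €4,875 = €14,625. 4% of the €335,800 excess over €240,800 is €13,432; credit = €14,625 − €13,432 = €1,193.

€1,193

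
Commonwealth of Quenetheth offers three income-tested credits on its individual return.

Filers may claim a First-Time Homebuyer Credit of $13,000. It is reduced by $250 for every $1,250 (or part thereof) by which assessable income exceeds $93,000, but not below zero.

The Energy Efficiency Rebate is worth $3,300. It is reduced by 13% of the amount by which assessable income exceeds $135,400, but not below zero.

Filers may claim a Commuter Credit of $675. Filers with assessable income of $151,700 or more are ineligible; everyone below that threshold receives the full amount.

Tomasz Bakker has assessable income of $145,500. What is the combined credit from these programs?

First-Time Homebuyer Credit: income exceeds $93,000 by $52,500, which is 42 full-or-partial $1,250 increments; reduction = 42 × $250 = $10,500, leaving $2,500.
Energy Efficiency Rebate: 13% of the $10,100 excess over $135,400 is $1,313; credit = $3,300 − $1,313 = $1,987.
Commuter Credit: $145,500 is below the $151,700 cutoff, so the full $675 applies.
Total: $2,500 + $1,987 + $675 = $5,162.

$5,162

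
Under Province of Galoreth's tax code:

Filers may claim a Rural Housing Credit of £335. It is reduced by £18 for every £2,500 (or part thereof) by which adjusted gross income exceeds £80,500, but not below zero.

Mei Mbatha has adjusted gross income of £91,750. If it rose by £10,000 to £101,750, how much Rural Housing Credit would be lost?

At £91,750 — income exceeds £80,500 by £11,250, which is 5 full-or-partial £2,500 increments; reduction = 5 × £18 = £90, leaving £245.
At £101,750 — income exceeds £80,500 by £21,250, which is 9 full-or-partial £2,500 increments; reduction = 9 × £18 = £162, leaving £173.
Lost: £245 − £173 = £72.

£72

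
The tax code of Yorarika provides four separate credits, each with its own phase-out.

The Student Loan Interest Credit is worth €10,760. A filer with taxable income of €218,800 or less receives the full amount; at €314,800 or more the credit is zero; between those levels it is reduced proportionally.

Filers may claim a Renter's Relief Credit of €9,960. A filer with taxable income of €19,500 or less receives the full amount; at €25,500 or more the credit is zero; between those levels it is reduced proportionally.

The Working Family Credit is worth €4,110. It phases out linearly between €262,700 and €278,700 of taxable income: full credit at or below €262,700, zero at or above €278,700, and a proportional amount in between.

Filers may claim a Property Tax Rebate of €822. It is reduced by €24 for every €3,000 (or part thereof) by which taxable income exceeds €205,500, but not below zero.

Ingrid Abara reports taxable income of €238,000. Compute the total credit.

€13,276

Student Loan Interest Credit: €238,000 is €19,200 into a €96,000 phase-out range, leaving 76,800/96,000 of the credit: €10,760 × 76,800/96,000 = €8,608.
Renter's Relief Credit: €238,000 is at or above €25,500, so the credit is €0.
Working Family Credit: €238,000 is at or below the €262,700 threshold, so the full €4,110 applies.
Property Tax Rebate: income exceeds €205,500 by €32,500, which is 11 full-or-partial €3,000 increments; reduction = 11 × €24 = €264, leaving €558.
Total: €8,608 + €0 + €4,110 + €558 = €13,276.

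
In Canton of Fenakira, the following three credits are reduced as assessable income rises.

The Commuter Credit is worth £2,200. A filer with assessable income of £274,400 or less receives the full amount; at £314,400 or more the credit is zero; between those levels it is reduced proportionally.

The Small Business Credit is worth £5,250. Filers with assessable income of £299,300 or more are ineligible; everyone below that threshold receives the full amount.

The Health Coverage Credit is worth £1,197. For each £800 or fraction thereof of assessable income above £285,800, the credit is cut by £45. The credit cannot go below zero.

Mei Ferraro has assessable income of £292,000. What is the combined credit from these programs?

£7,319

Commuter Credit: £292,000 is £17,600 into a £40,000 phase-out range, leaving 22,400/40,000 of the credit: £2,200 × 22,400/40,000 = £1,232.
Small Business Credit: £292,000 is below the £299,300 cutoff, so the full £5,250 applies.
Health Coverage Credit: income exceeds £285,800 by £6,200, which is 8 full-or-partial £800 increments; reduction = 8 × £45 = £360, leaving £837.
Total: £1,232 + £5,250 + £837 = £7,319.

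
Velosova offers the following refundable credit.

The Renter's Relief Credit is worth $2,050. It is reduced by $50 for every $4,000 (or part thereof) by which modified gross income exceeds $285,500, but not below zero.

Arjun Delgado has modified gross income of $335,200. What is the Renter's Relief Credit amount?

Renter's Relief Credit: income exceeds $285,500 by $49,700, which is 13 full-or-partial $4,000 increments; reduction = 13 × $50 = $650, leaving $1,400.

$1,400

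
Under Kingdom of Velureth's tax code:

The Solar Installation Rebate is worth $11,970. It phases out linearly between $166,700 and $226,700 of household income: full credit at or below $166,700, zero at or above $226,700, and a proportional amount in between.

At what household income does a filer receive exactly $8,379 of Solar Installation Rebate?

$184,700

$8,379 is 8,379/11,970 of the full $11,970, so 3,591/11,970 of the $60,000 range has been used: income = $166,700 + $60,000 × 3,591/11,970 = $184,700.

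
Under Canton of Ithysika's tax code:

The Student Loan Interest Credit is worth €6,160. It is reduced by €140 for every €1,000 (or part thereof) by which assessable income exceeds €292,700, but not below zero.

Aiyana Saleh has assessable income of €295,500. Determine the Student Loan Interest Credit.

Student Loan Interest Credit: income exceeds €292,700 by €2,800, which is 3 full-or-partial €1,000 increments; reduction = 3 × €140 = €420, leaving €5,740.

€5,740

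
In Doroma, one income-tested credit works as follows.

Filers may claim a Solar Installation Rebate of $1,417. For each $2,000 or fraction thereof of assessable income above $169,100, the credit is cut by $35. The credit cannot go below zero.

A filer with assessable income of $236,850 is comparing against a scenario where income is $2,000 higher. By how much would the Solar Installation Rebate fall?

$35

At $236,850 — income exceeds $169,100 by $67,750, which is 34 full-or-partial $2,000 increments; reduction = 34 × $35 = $1,190, leaving $227.
At $238,850 — income exceeds $169,100 by $69,750, which is 35 full-or-partial $2,000 increments; reduction = 35 × $35 = $1,225, leaving $192.
Lost: $227 − $192 = $35.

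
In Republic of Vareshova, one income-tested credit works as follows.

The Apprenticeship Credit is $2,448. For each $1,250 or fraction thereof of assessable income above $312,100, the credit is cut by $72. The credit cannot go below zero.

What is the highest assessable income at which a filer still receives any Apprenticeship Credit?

After 33 increments the reduction is 33 × $72 = $2,376, leaving $72; one more increment wipes it out. Increment 33 ends at excess 33 × $1,250 = $41,250, so the highest qualifying income is $312,100 + $41,250 = $353,350.

$353,350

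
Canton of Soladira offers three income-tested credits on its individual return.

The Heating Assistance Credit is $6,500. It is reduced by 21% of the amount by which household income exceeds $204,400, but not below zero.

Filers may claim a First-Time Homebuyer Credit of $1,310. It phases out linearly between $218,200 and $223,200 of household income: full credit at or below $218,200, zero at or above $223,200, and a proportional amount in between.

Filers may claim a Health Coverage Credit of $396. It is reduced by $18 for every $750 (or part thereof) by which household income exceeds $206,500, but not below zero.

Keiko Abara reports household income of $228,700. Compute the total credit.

Heating Assistance Credit: 21% of the $24,300 excess over $204,400 is $5,103; credit = $6,500 − $5,103 = $1,397.
First-Time Homebuyer Credit: $228,700 is at or above $223,200, so the credit is $0.
Health Coverage Credit: income exceeds $206,500 by $22,200 → 30 increments × $18 = $540 ≥ base, so the credit is $0.
Total: $1,397 + $0 + $0 = $1,397.

$1,397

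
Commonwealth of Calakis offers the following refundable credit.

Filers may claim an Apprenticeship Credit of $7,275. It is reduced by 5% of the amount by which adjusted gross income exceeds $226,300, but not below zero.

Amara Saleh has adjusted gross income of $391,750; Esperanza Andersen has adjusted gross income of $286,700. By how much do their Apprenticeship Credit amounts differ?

Amara ($391,750): Apprenticeship Credit: 5% of the $165,450 excess over $226,300 is $8,272.50 ≥ base, so the credit is $0.
Esperanza ($286,700): Apprenticeship Credit: 5% of the $60,400 excess over $226,300 is $3,020; credit = $7,275 − $3,020 = $4,255.
Difference: |$0 − $4,255| = $4,255.

$4,255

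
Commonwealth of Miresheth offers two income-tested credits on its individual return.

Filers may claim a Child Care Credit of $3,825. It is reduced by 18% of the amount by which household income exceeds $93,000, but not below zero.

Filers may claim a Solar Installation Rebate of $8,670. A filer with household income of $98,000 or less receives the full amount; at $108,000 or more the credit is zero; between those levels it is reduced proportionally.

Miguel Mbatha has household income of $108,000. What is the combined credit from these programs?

Child Care Credit: 18% of the $15,000 excess over $93,000 is $2,700; credit = $3,825 − $2,700 = $1,125.
Solar Installation Rebate: $108,000 is at or above $108,000, so the credit is $0.
Total: $1,125 + $0 = $1,125.

$1,125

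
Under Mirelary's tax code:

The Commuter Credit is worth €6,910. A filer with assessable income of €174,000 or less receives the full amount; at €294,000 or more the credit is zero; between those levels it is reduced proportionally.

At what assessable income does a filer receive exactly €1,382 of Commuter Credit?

€1,382 is 1,382/6,910 of the full €6,910, so 5,528/6,910 of the €120,000 range has been used: income = €174,000 + €120,000 × 5,528/6,910 = €270,000.

€270,000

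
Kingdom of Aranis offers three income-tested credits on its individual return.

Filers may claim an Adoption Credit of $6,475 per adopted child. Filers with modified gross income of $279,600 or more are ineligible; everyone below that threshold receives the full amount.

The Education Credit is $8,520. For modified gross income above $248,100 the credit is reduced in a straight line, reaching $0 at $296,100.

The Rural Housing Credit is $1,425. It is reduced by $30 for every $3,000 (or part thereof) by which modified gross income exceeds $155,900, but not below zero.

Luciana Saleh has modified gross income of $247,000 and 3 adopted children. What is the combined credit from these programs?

Adoption Credit: base = 3 × $6,475 = $19,425. $247,000 is below the $279,600 cutoff, so the full $19,425 applies.
Education Credit: $247,000 is at or below the $248,100 threshold, so the full $8,520 applies.
Rural Housing Credit: income exceeds $155,900 by $91,100, which is 31 full-or-partial $3,000 increments; reduction = 31 × $30 = $930, leaving $495.
Total: $19,425 + $8,520 + $495 = $28,440.

$28,440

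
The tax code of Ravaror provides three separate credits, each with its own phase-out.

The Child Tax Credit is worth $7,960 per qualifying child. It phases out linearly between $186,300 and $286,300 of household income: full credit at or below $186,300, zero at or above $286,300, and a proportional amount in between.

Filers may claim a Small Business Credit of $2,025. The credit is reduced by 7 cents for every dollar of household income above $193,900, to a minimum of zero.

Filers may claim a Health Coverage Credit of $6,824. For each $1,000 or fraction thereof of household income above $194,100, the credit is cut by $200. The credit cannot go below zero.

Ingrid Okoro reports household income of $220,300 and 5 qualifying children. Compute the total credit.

$27,869

Child Tax Credit: base = 5 × $7,960 = $39,800. $220,300 is $34,000 into a $100,000 phase-out range, leaving 66,000/100,000 of the credit: $39,800 × 66,000/100,000 = $26,268.
Small Business Credit: 7% of the $26,400 excess over $193,900 is $1,848; credit = $2,025 − $1,848 = $177.
Health Coverage Credit: income exceeds $194,100 by $26,200, which is 27 full-or-partial $1,000 increments; reduction = 27 × $200 = $5,400, leaving $1,424.
Total: $26,268 + $177 + $1,424 = $27,869.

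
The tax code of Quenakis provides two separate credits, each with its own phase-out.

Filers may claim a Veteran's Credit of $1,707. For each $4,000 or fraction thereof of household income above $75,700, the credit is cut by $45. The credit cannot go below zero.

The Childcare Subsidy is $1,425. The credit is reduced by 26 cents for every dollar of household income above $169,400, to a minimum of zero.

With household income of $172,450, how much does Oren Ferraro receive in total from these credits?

$1,214

Veteran's Credit: income exceeds $75,700 by $96,750, which is 25 full-or-partial $4,000 increments; reduction = 25 × $45 = $1,125, leaving $582.
Childcare Subsidy: 26% of the $3,050 excess over $169,400 is $793; credit = $1,425 − $793 = $632.
Total: $582 + $632 = $1,214.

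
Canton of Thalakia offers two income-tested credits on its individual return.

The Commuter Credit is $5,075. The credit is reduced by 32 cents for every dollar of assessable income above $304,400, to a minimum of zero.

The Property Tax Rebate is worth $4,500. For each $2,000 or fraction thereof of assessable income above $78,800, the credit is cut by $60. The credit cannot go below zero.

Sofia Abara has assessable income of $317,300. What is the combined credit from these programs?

$947

Commuter Credit: 32% of the $12,900 excess over $304,400 is $4,128; credit = $5,075 − $4,128 = $947.
Property Tax Rebate: income exceeds $78,800 by $238,500 → 120 increments × $60 = $7,200 ≥ base, so the credit is $0.
Total: $947 + $0 = $947.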